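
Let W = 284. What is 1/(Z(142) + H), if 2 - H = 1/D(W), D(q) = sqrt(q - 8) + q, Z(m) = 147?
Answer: 3992112/594810583 - 2*sqrt(69)/1784431749 ≈ 0.0067116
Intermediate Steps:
D(q) = q + sqrt(-8 + q) (D(q) = sqrt(-8 + q) + q = q + sqrt(-8 + q))
H = 2 - 1/(284 + 2*sqrt(69)) (H = 2 - 1/(284 + sqrt(-8 + 284)) = 2 - 1/(284 + sqrt(276)) = 2 - 1/(284 + 2*sqrt(69)) ≈ 1.9967)
1/(Z(142) + H) = 1/(147 + (40119/20095 + sqrt(69)/40190)) = 1/(2994084/20095 + sqrt(69)/40190)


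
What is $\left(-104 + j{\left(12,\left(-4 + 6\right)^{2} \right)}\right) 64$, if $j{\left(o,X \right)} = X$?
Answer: $-6400$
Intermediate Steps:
$\left(-104 + j{\left(12,\left(-4 + 6\right)^{2} \right)}\right) 64 = \left(-104 + \left(-4 + 6\right)^{2}\right) 64 = \left(-104 + 2^{2}\right) 64 = \left(-104 + 4\right) 64 = \left(-100\right) 64 = -6400$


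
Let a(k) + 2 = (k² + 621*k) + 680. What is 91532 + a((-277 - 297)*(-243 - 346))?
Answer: 114512187012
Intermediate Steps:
a(k) = 678 + k² + 621*k (a(k) = -2 + ((k² + 621*k) + 680) = -2 + (680 + k² + 621*k) = 678 + k² + 621*k)
91532 + a((-277 - 297)*(-243 - 346)) = 91532 + (678 + ((-277 - 297)*(-243 - 346))² + 621*((-277 - 297)*(-243 - 346))) = 91532 + (678 + (-574*(-589))² + 621*(-574*(-589))) = 91532 + (678 + 338086² + 621*338086) = 91532 + (678 + 114302143396 + 209951406) = 91532 + 114512095480 = 114512187012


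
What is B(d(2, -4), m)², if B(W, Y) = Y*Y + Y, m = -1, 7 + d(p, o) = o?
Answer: 0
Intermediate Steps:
d(p, o) = -7 + o
B(W, Y) = Y + Y² (B(W, Y) = Y² + Y = Y + Y²)
B(d(2, -4), m)² = (-(1 - 1))² = (-1*0)² = 0² = 0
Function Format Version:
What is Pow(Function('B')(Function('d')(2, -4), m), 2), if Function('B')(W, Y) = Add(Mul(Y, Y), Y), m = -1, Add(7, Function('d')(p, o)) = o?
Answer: 0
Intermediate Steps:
Function('d')(p, o) = Add(-7, o)
Function('B')(W, Y) = Add(Y, Pow(Y, 2)) (Function('B')(W, Y) = Add(Pow(Y, 2), Y) = Add(Y, Pow(Y, 2)))
Pow(Function('B')(Function('d')(2, -4), m), 2) = Pow(Mul(-1, Add(1, -1)), 2) = Pow(Mul(-1, 0), 2) = Pow(0, 2) = 0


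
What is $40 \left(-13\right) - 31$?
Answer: $-551$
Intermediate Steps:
$40 \left(-13\right) - 31 = -520 - 31 = -551$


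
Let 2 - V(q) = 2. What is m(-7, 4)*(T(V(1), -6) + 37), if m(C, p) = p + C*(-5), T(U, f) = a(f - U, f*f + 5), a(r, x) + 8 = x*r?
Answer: -8463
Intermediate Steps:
V(q) = 0 (V(q) = 2 - 1*2 = 2 - 2 = 0)
a(r, x) = -8 + r*x (a(r, x) = -8 + x*r = -8 + r*x)
T(U, f) = -8 + (5 + f²)*(f - U) (T(U, f) = -8 + (f - U)*(f*f + 5) = -8 + (f - U)*(f² + 5) = -8 + (f - U)*(5 + f²) = -8 + (5 + f²)*(f - U))
m(C, p) = p - 5*C
m(-7, 4)*(T(V(1), -6) + 37) = (4 - 5*(-7))*((-8 - (5 + (-6)²)*(0 - 1*(-6))) + 37) = (4 + 35)*((-8 - (5 + 36)*(0 + 6)) + 37) = 39*((-8 - 1*41*6) + 37) = 39*((-8 - 246) + 37) = 39*(-254 + 37) = 39*(-217) = -8463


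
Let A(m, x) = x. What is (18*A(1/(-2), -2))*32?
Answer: -1152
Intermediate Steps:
(18*A(1/(-2), -2))*32 = (18*(-2))*32 = -36*32 = -1152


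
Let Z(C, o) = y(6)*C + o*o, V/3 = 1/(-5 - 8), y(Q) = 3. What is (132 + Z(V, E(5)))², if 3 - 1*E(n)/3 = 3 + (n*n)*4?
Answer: 1372897293849/169 ≈ 8.1237e+9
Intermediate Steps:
V = -3/13 (V = 3/(-5 - 8) = 3/(-13) = 3*(-1/13) = -3/13 ≈ -0.23077)
E(n) = -12*n² (E(n) = 9 - 3*(3 + (n*n)*4) = 9 - 3*(3 + n²*4) = 9 - 3*(3 + 4*n²) = 9 + (-9 - 12*n²) = -12*n²)
Z(C, o) = o² + 3*C (Z(C, o) = 3*C + o*o = 3*C + o² = o² + 3*C)
(132 + Z(V, E(5)))² = (132 + ((-12*5²)² + 3*(-3/13)))² = (132 + ((-12*25)² - 9/13))² = (132 + ((-300)² - 9/13))² = (132 + (90000 - 9/13))² = (132 + 1169991/13)² = (1171707/13)² = 1372897293849/169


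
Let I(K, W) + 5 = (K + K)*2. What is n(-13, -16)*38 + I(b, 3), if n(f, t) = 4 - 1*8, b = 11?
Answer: -113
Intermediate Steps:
n(f, t) = -4 (n(f, t) = 4 - 8 = -4)
I(K, W) = -5 + 4*K (I(K, W) = -5 + (K + K)*2 = -5 + (2*K)*2 = -5 + 4*K)
n(-13, -16)*38 + I(b, 3) = -4*38 + (-5 + 4*11) = -152 + (-5 + 44) = -152 + 39 = -113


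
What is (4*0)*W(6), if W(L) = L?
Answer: 0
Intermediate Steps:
(4*0)*W(6) = (4*0)*6 = 0*6 = 0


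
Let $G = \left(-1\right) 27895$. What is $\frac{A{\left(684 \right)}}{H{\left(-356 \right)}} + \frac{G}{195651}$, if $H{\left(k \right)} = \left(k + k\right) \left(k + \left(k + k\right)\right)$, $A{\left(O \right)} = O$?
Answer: $- \frac{1756498253}{12398012568} \approx -0.14168$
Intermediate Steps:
$G = -27895$
$H{\left(k \right)} = 6 k^{2}$ ($H{\left(k \right)} = 2 k \left(k + 2 k\right) = 2 k 3 k = 6 k^{2}$)
$\frac{A{\left(684 \right)}}{H{\left(-356 \right)}} + \frac{G}{195651} = \frac{684}{6 \left(-356\right)^{2}} - \frac{27895}{195651} = \frac{684}{6 \cdot 126736} - \frac{27895}{195651} = \frac{684}{760416} - \frac{27895}{195651} = 684 \cdot \frac{1}{760416} - \frac{27895}{195651} = \frac{57}{63368} - \frac{27895}{195651} = - \frac{1756498253}{12398012568}$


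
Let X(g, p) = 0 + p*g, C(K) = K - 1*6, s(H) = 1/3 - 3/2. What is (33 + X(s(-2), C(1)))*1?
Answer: 233/6 ≈ 38.833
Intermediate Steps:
s(H) = -7/6 (s(H) = 1*(1/3) - 3*1/2 = 1/3 - 3/2 = -7/6)
C(K) = -6 + K (C(K) = K - 6 = -6 + K)
X(g, p) = g*p (X(g, p) = 0 + g*p = g*p)
(33 + X(s(-2), C(1)))*1 = (33 - 7*(-6 + 1)/6)*1 = (33 - 7/6*(-5))*1 = (33 + 35/6)*1 = (233/6)*1 = 233/6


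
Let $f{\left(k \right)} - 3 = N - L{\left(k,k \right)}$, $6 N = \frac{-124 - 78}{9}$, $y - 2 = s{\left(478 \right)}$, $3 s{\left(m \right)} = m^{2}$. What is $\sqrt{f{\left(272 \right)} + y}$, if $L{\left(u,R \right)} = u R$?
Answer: $\frac{\sqrt{176466}}{9} \approx 46.675$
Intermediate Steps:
$s{\left(m \right)} = \frac{m^{2}}{3}$
$L{\left(u,R \right)} = R u$
$y = \frac{228490}{3}$ ($y = 2 + \frac{478^{2}}{3} = 2 + \frac{1}{3} \cdot 228484 = 2 + \frac{228484}{3} = \frac{228490}{3} \approx 76163.0$)
$N = - \frac{101}{27}$ ($N = \frac{\left(-124 - 78\right) \frac{1}{9}}{6} = \frac{\left(-202\right) \frac{1}{9}}{6} = \frac{1}{6} \left(- \frac{202}{9}\right) = - \frac{101}{27} \approx -3.7407$)
$f{\left(k \right)} = - \frac{20}{27} - k^{2}$ ($f{\left(k \right)} = 3 - \left(\frac{101}{27} + k k\right) = 3 - \left(\frac{101}{27} + k^{2}\right) = - \frac{20}{27} - k^{2}$)
$\sqrt{f{\left(272 \right)} + y} = \sqrt{\left(- \frac{20}{27} - 272^{2}\right) + \frac{228490}{3}} = \sqrt{\left(- \frac{20}{27} - 73984\right) + \frac{228490}{3}} = \sqrt{- \frac{1997588}{27} + \frac{228490}{3}} = \sqrt{\frac{58822}{27}} = \frac{\sqrt{176466}}{9}$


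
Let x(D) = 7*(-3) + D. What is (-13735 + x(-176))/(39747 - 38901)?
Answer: -774/47 ≈ -16.468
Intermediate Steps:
x(D) = -21 + D
(-13735 + x(-176))/(39747 - 38901) = (-13735 + (-21 - 176))/(39747 - 38901) = (-13735 - 197)/846 = -13932*1/846 = -774/47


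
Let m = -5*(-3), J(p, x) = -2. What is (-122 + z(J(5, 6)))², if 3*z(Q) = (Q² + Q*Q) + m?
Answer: 117649/9 ≈ 13072.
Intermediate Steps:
m = 15
z(Q) = 5 + 2*Q²/3 (z(Q) = ((Q² + Q*Q) + 15)/3 = ((Q² + Q²) + 15)/3 = (2*Q² + 15)/3 = (15 + 2*Q²)/3 = 5 + 2*Q²/3)
(-122 + z(J(5, 6)))² = (-122 + (5 + (⅔)*(-2)²))² = (-122 + (5 + (⅔)*4))² = (-122 + (5 + 8/3))² = (-122 + 23/3)² = (-343/3)² = 117649/9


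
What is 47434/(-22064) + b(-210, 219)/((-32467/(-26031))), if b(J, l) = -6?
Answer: -2493063791/358175944 ≈ -6.9604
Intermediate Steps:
47434/(-22064) + b(-210, 219)/((-32467/(-26031))) = 47434/(-22064) - 6/((-32467/(-26031))) = 47434*(-1/22064) - 6/((-32467*(-1/26031))) = -23717/11032 - 6/32467/26031 = -23717/11032 - 6*26031/32467 = -23717/11032 - 156186/32467 = -2493063791/358175944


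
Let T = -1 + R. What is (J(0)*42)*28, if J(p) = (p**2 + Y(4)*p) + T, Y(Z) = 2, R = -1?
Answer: -2352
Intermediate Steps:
T = -2 (T = -1 - 1 = -2)
J(p) = -2 + p**2 + 2*p (J(p) = (p**2 + 2*p) - 2 = -2 + p**2 + 2*p)
(J(0)*42)*28 = ((-2 + 0**2 + 2*0)*42)*28 = ((-2 + 0 + 0)*42)*28 = -2*42*28 = -84*28 = -2352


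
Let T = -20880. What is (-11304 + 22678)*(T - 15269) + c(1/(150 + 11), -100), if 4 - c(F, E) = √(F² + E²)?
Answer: -411158722 - √259210001/161 ≈ -4.1116e+8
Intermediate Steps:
c(F, E) = 4 - √(E² + F²) (c(F, E) = 4 - √(F² + E²) = 4 - √(E² + F²))
(-11304 + 22678)*(T - 15269) + c(1/(150 + 11), -100) = (-11304 + 22678)*(-20880 - 15269) + (4 - √((-100)² + (1/(150 + 11))²)) = 11374*(-36149) + (4 - √(10000 + (1/161)²)) = -411158726 + (4 - √(10000 + (1/161)²)) = -411158726 + (4 - √(10000 + 1/25921)) = -411158726 + (4 - √(259210001/25921)) = -411158726 + (4 - √259210001/161) = -411158722 - √259210001/161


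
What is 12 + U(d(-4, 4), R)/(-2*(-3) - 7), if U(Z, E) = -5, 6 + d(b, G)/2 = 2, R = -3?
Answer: 17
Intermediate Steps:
d(b, G) = -8 (d(b, G) = -12 + 2*2 = -12 + 4 = -8)
12 + U(d(-4, 4), R)/(-2*(-3) - 7) = 12 - 5/(-2*(-3) - 7) = 12 - 5/(6 - 7) = 12 - 5/(-1) = 12 - 1*(-5) = 12 + 5 = 17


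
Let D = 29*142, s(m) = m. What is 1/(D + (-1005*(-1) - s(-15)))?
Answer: 1/5138 ≈ 0.00019463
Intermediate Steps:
D = 4118
1/(D + (-1005*(-1) - s(-15))) = 1/(4118 + (-1005*(-1) - 1*(-15))) = 1/(4118 + (1005 + 15)) = 1/(4118 + 1020) = 1/5138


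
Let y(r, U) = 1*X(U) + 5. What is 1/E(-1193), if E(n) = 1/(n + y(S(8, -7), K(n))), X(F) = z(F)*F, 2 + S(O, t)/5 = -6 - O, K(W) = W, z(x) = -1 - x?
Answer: -1423244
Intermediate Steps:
S(O, t) = -40 - 5*O (S(O, t) = -10 + 5*(-6 - O) = -10 + (-30 - 5*O) = -40 - 5*O)
X(F) = F*(-1 - F) (X(F) = (-1 - F)*F = F*(-1 - F))
y(r, U) = 5 - U*(1 + U) (y(r, U) = 1*(-U*(1 + U)) + 5 = -U*(1 + U) + 5 = 5 - U*(1 + U))
E(n) = 1/(5 + n - n*(1 + n)) (E(n) = 1/(n + (5 - n*(1 + n))) = 1/(5 + n - n*(1 + n)))
1/E(-1193) = 1/(-1/(-5 + (-1193)**2)) = 1/(-1/(-5 + 1423249)) = 1/(-1/1423244) = -1423244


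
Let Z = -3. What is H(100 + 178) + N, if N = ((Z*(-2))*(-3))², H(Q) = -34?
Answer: 290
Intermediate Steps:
N = 324 (N = (-3*(-2)*(-3))² = (6*(-3))² = (-18)² = 324)
H(100 + 178) + N = -34 + 324 = 290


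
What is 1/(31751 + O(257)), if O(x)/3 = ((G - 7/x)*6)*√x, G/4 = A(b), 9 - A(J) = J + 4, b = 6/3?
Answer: 8160007/256020773261 - 55386*√257/256020773261 ≈ 2.8404e-5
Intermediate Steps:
b = 2 (b = 6*(⅓) = 2)
A(J) = 5 - J (A(J) = 9 - (J + 4) = 9 - (4 + J) = 9 + (-4 - J) = 5 - J)
G = 12 (G = 4*(5 - 1*2) = 4*(5 - 2) = 4*3 = 12)
O(x) = 3*√x*(72 - 42/x) (O(x) = 3*(((12 - 7/x)*6)*√x) = 3*((72 - 42/x)*√x) = 3*(√x*(72 - 42/x)) = 3*√x*(72 - 42/x))
1/(31751 + O(257)) = 1/(31751 + 18*(-7 + 12*257)/√257) = 1/(31751 + 18*(√257/257)*(-7 + 3084)) = 1/(31751 + 18*(√257/257)*3077) = 1/(31751 + 55386*√257/257)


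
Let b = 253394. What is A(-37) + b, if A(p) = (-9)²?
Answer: 253475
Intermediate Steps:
A(p) = 81
A(-37) + b = 81 + 253394 = 253475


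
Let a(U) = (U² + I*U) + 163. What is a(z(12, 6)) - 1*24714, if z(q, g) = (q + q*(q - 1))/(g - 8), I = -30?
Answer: -17207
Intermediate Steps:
z(q, g) = (q + q*(-1 + q))/(-8 + g)
a(U) = 163 + U² - 30*U (a(U) = (U² - 30*U) + 163 = 163 + U² - 30*U)
a(z(12, 6)) - 1*24714 = (163 + (12²/(-8 + 6))² - 30*12²/(-8 + 6)) - 1*24714 = (163 + (144/(-2))² - 4320/(-2)) - 24714 = (163 + (144*(-½))² - 4320*(-1)/2) - 24714 = (163 + (-72)² - 30*(-72)) - 24714 = (163 + 5184 + 2160) - 24714 = 7507 - 24714 = -17207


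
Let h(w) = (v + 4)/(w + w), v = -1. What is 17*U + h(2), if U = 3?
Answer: 207/4 ≈ 51.750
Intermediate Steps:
h(w) = 3/(2*w) (h(w) = (-1 + 4)/(w + w) = 3/((2*w)) = 3*(1/(2*w)) = 3/(2*w))
17*U + h(2) = 17*3 + (3/2)/2 = 51 + (3/2)*(1/2) = 51 + 3/4 = 207/4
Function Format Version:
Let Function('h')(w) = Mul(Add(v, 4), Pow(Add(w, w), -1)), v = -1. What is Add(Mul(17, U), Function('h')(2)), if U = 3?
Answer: Rational(207, 4) ≈ 51.750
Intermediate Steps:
Function('h')(w) = Mul(Rational(3, 2), Pow(w, -1)) (Function('h')(w) = Mul(Add(-1, 4), Pow(Add(w, w), -1)) = Mul(3, Pow(Mul(2, w), -1)) = Mul(3, Mul(Rational(1, 2), Pow(w, -1))) = Mul(Rational(3, 2), Pow(w, -1)))
Add(Mul(17, U), Function('h')(2)) = Add(Mul(17, 3), Mul(Rational(3, 2), Pow(2, -1))) = Add(51, Mul(Rational(3, 2), Rational(1, 2))) = Add(51, Rational(3, 4)) = Rational(207, 4)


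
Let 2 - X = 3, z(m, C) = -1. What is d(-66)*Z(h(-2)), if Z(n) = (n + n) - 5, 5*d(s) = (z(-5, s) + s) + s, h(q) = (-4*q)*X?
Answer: 2793/5 ≈ 558.60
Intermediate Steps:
X = -1 (X = 2 - 1*3 = 2 - 3 = -1)
h(q) = 4*q (h(q) = -4*q*(-1) = 4*q)
d(s) = -1/5 + 2*s/5 (d(s) = ((-1 + s) + s)/5 = (-1 + 2*s)/5 = -1/5 + 2*s/5)
Z(n) = -5 + 2*n (Z(n) = 2*n - 5 = -5 + 2*n)
d(-66)*Z(h(-2)) = (-1/5 + (2/5)*(-66))*(-5 + 2*(4*(-2))) = (-1/5 - 132/5)*(-5 + 2*(-8)) = -133*(-5 - 16)/5 = -133/5*(-21) = 2793/5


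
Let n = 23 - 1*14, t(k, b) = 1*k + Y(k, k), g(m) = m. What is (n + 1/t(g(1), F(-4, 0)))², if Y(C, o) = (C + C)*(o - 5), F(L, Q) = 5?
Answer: 3844/49 ≈ 78.449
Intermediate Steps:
Y(C, o) = 2*C*(-5 + o) (Y(C, o) = (2*C)*(-5 + o) = 2*C*(-5 + o))
t(k, b) = k + 2*k*(-5 + k) (t(k, b) = 1*k + 2*k*(-5 + k) = k + 2*k*(-5 + k))
n = 9 (n = 23 - 14 = 9)
(n + 1/t(g(1), F(-4, 0)))² = (9 + 1/(1*(-9 + 2*1)))² = (9 + 1/(1*(-9 + 2)))² = (9 + 1/(1*(-7)))² = (9 + 1/(-7))² = (9 - ⅐)² = (62/7)² = 3844/49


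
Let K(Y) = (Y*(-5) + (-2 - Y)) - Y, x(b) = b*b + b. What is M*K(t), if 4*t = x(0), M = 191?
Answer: -382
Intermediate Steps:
x(b) = b + b**2 (x(b) = b**2 + b = b + b**2)
t = 0 (t = (0*(1 + 0))/4 = (0*1)/4 = (1/4)*0 = 0)
K(Y) = -2 - 7*Y (K(Y) = (-5*Y + (-2 - Y)) - Y = (-2 - 6*Y) - Y = -2 - 7*Y)
M*K(t) = 191*(-2 - 7*0) = 191*(-2 + 0) = 191*(-2) = -382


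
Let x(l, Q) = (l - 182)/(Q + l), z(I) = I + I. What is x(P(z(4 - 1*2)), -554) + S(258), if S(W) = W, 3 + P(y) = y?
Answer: 142855/553 ≈ 258.33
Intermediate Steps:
z(I) = 2*I
P(y) = -3 + y
x(l, Q) = (-182 + l)/(Q + l)
x(P(z(4 - 1*2)), -554) + S(258) = (-182 + (-3 + 2*(4 - 1*2)))/(-554 + (-3 + 2*(4 - 1*2))) + 258 = (-182 + (-3 + 2*(4 - 2)))/(-554 + (-3 + 2*(4 - 2))) + 258 = (-182 + (-3 + 2*2))/(-554 + (-3 + 2*2)) + 258 = (-182 + (-3 + 4))/(-554 + (-3 + 4)) + 258 = (-182 + 1)/(-554 + 1) + 258 = -181/(-553) + 258 = -1/553*(-181) + 258 = 181/553 + 258 = 142855/553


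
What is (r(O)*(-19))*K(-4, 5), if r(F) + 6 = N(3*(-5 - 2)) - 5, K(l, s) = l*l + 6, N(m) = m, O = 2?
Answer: 13376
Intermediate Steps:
K(l, s) = 6 + l**2 (K(l, s) = l**2 + 6 = 6 + l**2)
r(F) = -32 (r(F) = -6 + (3*(-5 - 2) - 5) = -6 + (3*(-7) - 5) = -6 + (-21 - 5) = -6 - 26 = -32)
(r(O)*(-19))*K(-4, 5) = (-32*(-19))*(6 + (-4)**2) = 608*(6 + 16) = 608*22 = 13376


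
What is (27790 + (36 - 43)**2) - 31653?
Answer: -3814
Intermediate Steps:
(27790 + (36 - 43)**2) - 31653 = (27790 + (-7)**2) - 31653 = (27790 + 49) - 31653 = 27839 - 31653 = -3814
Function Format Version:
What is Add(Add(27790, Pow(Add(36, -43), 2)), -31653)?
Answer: -3814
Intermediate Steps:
Add(Add(27790, Pow(Add(36, -43), 2)), -31653) = Add(Add(27790, Pow(-7, 2)), -31653) = Add(Add(27790, 49), -31653) = Add(27839, -31653) = -3814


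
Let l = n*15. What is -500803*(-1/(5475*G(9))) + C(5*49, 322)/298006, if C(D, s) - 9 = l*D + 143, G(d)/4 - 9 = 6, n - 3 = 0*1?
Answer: 76456971659/48947485500 ≈ 1.5620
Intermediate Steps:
n = 3 (n = 3 + 0*1 = 3 + 0 = 3)
G(d) = 60 (G(d) = 36 + 4*6 = 36 + 24 = 60)
l = 45 (l = 3*15 = 45)
C(D, s) = 152 + 45*D (C(D, s) = 9 + (45*D + 143) = 9 + (143 + 45*D) = 152 + 45*D)
-500803*(-1/(5475*G(9))) + C(5*49, 322)/298006 = -500803/((73*(-75))*60) + (152 + 45*(5*49))/298006 = -500803/((-5475*60)) + (152 + 45*245)*(1/298006) = -500803/(-328500) + (152 + 11025)*(1/298006) = -500803*(-1/328500) + 11177*(1/298006) = 500803/328500 + 11177/298006 = 76456971659/48947485500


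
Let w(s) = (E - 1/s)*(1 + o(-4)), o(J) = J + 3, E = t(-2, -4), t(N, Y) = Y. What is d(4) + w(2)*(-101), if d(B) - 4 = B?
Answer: 8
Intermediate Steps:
d(B) = 4 + B
E = -4
o(J) = 3 + J
w(s) = 0 (w(s) = (-4 - 1/s)*(1 + (3 - 4)) = (-4 - 1/s)*(1 - 1) = (-4 - 1/s)*0 = 0)
d(4) + w(2)*(-101) = (4 + 4) + 0*(-101) = 8 + 0 = 8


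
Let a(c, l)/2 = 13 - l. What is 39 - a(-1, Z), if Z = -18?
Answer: -23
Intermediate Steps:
a(c, l) = 26 - 2*l (a(c, l) = 2*(13 - l) = 26 - 2*l)
39 - a(-1, Z) = 39 - (26 - 2*(-18)) = 39 - (26 + 36) = 39 - 1*62 = 39 - 62 = -23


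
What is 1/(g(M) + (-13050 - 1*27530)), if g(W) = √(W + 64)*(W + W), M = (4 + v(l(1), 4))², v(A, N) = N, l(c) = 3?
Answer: -10145/411159812 - 64*√2/102789953 ≈ -2.5555e-5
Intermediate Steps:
M = 64 (M = (4 + 4)² = 8² = 64)
g(W) = 2*W*√(64 + W) (g(W) = √(64 + W)*(2*W) = 2*W*√(64 + W))
1/(g(M) + (-13050 - 1*27530)) = 1/(2*64*√(64 + 64) + (-13050 - 1*27530)) = 1/(2*64*√128 + (-13050 - 27530)) = 1/(2*64*(8*√2) - 40580) = 1/(1024*√2 - 40580) = 1/(-40580 + 1024*√2)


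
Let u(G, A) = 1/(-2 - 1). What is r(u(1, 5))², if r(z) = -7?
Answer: 49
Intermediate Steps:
u(G, A) = -⅓ (u(G, A) = 1/(-3) = -⅓)
r(u(1, 5))² = (-7)² = 49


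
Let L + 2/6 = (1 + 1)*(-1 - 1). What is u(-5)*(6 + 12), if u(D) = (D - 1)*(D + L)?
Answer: 1008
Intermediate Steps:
L = -13/3 (L = -1/3 + (1 + 1)*(-1 - 1) = -1/3 + 2*(-2) = -1/3 - 4 = -13/3 ≈ -4.3333)
u(D) = (-1 + D)*(-13/3 + D) (u(D) = (D - 1)*(D - 13/3) = (-1 + D)*(-13/3 + D))
u(-5)*(6 + 12) = (13/3 + (-5)**2 - 16/3*(-5))*(6 + 12) = (13/3 + 25 + 80/3)*18 = 56*18 = 1008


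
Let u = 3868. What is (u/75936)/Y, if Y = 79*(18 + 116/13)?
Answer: 12571/524907600 ≈ 2.3949e-5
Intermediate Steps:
Y = 27650/13 (Y = 79*(18 + 116*(1/13)) = 79*(18 + 116/13) = 79*(350/13) = 27650/13 ≈ 2126.9)
(u/75936)/Y = (3868/75936)/(27650/13) = (3868*(1/75936))*(13/27650) = (967/18984)*(13/27650) = 12571/524907600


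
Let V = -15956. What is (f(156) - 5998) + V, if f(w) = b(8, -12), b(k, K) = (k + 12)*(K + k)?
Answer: -22034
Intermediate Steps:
b(k, K) = (12 + k)*(K + k)
f(w) = -80 (f(w) = 8**2 + 12*(-12) + 12*8 - 12*8 = 64 - 144 + 96 - 96 = -80)
(f(156) - 5998) + V = (-80 - 5998) - 15956 = -6078 - 15956 = -22034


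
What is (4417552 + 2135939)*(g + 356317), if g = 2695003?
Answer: 19996798158120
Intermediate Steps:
(4417552 + 2135939)*(g + 356317) = (4417552 + 2135939)*(2695003 + 356317) = 6553491*3051320 = 19996798158120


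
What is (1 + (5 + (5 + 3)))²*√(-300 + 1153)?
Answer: 196*√853 ≈ 5724.4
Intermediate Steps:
(1 + (5 + (5 + 3)))²*√(-300 + 1153) = (1 + (5 + 8))²*√853 = (1 + 13)²*√853 = 14²*√853 = 196*√853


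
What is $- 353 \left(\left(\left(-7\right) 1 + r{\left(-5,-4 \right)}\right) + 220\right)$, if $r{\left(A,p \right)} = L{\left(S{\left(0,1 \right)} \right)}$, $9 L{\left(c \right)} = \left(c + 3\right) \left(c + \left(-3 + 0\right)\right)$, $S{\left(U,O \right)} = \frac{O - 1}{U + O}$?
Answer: $-74836$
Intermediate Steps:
$S{\left(U,O \right)} = \frac{-1 + O}{O + U}$
$L{\left(c \right)} = \frac{\left(-3 + c\right) \left(3 + c\right)}{9}$ ($L{\left(c \right)} = \frac{\left(c + 3\right) \left(c + \left(-3 + 0\right)\right)}{9} = \frac{\left(3 + c\right) \left(c - 3\right)}{9} = \frac{\left(3 + c\right) \left(-3 + c\right)}{9} = \frac{\left(-3 + c\right) \left(3 + c\right)}{9}$)
$r{\left(A,p \right)} = -1$ ($r{\left(A,p \right)} = -1 + \frac{\left(\frac{-1 + 1}{1 + 0}\right)^{2}}{9} = -1 + \frac{\left(1^{-1} \cdot 0\right)^{2}}{9} = -1 + \frac{\left(1 \cdot 0\right)^{2}}{9} = -1 + \frac{0^{2}}{9} = -1 + \frac{1}{9} \cdot 0 = -1 + 0 = -1$)
$- 353 \left(\left(\left(-7\right) 1 + r{\left(-5,-4 \right)}\right) + 220\right) = - 353 \left(\left(\left(-7\right) 1 - 1\right) + 220\right) = - 353 \left(\left(-7 - 1\right) + 220\right) = - 353 \left(-8 + 220\right) = \left(-353\right) 212 = -74836$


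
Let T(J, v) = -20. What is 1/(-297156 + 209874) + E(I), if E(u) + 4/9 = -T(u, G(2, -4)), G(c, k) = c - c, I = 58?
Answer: 568949/29094 ≈ 19.556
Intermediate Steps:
G(c, k) = 0
E(u) = 176/9 (E(u) = -4/9 - 1*(-20) = -4/9 + 20 = 176/9)
1/(-297156 + 209874) + E(I) = 1/(-297156 + 209874) + 176/9 = 1/(-87282) + 176/9 = -1/87282 + 176/9 = 568949/29094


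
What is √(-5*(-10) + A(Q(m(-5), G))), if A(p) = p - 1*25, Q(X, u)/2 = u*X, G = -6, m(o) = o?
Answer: √85 ≈ 9.2195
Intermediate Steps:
Q(X, u) = 2*X*u (Q(X, u) = 2*(u*X) = 2*(X*u) = 2*X*u)
A(p) = -25 + p (A(p) = p - 25 = -25 + p)
√(-5*(-10) + A(Q(m(-5), G))) = √(-5*(-10) + (-25 + 2*(-5)*(-6))) = √(50 + (-25 + 60)) = √(50 + 35) = √85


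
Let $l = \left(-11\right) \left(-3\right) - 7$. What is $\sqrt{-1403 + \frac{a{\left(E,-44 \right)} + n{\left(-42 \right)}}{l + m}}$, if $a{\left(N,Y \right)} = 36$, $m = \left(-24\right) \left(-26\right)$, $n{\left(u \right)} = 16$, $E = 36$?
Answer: $\frac{9 i \sqrt{433}}{5} \approx 37.456 i$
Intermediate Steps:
$m = 624$
$l = 26$ ($l = 33 - 7 = 26$)
$\sqrt{-1403 + \frac{a{\left(E,-44 \right)} + n{\left(-42 \right)}}{l + m}} = \sqrt{-1403 + \frac{36 + 16}{26 + 624}} = \sqrt{-1403 + \frac{52}{650}} = \sqrt{-1403 + 52 \cdot \frac{1}{650}} = \sqrt{-1403 + \frac{2}{25}} = \sqrt{- \frac{35073}{25}} = \frac{9 i \sqrt{433}}{5}$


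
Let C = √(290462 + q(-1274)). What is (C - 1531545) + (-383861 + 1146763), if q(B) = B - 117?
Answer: -768643 + 3*√32119 ≈ -7.6811e+5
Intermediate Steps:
q(B) = -117 + B
C = 3*√32119 (C = √(290462 + (-117 - 1274)) = √(290462 - 1391) = √289071 = 3*√32119 ≈ 537.65)
(C - 1531545) + (-383861 + 1146763) = (3*√32119 - 1531545) + (-383861 + 1146763) = (-1531545 + 3*√32119) + 762902 = -768643 + 3*√32119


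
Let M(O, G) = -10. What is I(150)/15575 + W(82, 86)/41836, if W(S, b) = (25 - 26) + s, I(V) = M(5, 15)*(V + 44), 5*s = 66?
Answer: -3238873/26063828 ≈ -0.12427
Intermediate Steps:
s = 66/5 (s = (1/5)*66 = 66/5 ≈ 13.200)
I(V) = -440 - 10*V (I(V) = -10*(V + 44) = -10*(44 + V) = -440 - 10*V)
W(S, b) = 61/5 (W(S, b) = (25 - 26) + 66/5 = -1 + 66/5 = 61/5)
I(150)/15575 + W(82, 86)/41836 = (-440 - 10*150)/15575 + (61/5)/41836 = (-440 - 1500)*(1/15575) + (61/5)*(1/41836) = -1940*1/15575 + 61/209180 = -388/3115 + 61/209180 = -3238873/26063828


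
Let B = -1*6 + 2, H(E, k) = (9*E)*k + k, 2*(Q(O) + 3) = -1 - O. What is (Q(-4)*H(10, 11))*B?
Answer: 6006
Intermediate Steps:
Q(O) = -7/2 - O/2 (Q(O) = -3 + (-1 - O)/2 = -3 + (-½ - O/2) = -7/2 - O/2)
H(E, k) = k + 9*E*k (H(E, k) = 9*E*k + k = k + 9*E*k)
B = -4 (B = -6 + 2 = -4)
(Q(-4)*H(10, 11))*B = ((-7/2 - ½*(-4))*(11*(1 + 9*10)))*(-4) = ((-7/2 + 2)*(11*(1 + 90)))*(-4) = -33*91/2*(-4) = -3/2*1001*(-4) = -3003/2*(-4) = 6006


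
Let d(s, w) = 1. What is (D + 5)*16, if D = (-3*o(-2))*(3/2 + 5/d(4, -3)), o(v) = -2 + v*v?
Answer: -544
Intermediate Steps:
o(v) = -2 + v²
D = -39 (D = (-3*(-2 + (-2)²))*(3/2 + 5/1) = (-3*(-2 + 4))*(3*(½) + 5*1) = (-3*2)*(3/2 + 5) = -6*13/2 = -39)
(D + 5)*16 = (-39 + 5)*16 = -34*16 = -544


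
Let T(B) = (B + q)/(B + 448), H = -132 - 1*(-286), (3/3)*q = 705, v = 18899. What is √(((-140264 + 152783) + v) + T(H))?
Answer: √11386525990/602 ≈ 177.26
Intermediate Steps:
q = 705
H = 154 (H = -132 + 286 = 154)
T(B) = (705 + B)/(448 + B) (T(B) = (B + 705)/(B + 448) = (705 + B)/(448 + B))
√(((-140264 + 152783) + v) + T(H)) = √(((-140264 + 152783) + 18899) + (705 + 154)/(448 + 154)) = √((12519 + 18899) + 859/602) = √(31418 + (1/602)*859) = √(31418 + 859/602) = √(18914495/602) = √11386525990/602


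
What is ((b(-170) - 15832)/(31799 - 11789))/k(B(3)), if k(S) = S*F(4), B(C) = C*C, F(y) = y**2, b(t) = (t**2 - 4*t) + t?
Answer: 2263/480240 ≈ 0.0047122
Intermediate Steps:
b(t) = t**2 - 3*t
B(C) = C**2
k(S) = 16*S (k(S) = S*4**2 = S*16 = 16*S)
((b(-170) - 15832)/(31799 - 11789))/k(B(3)) = ((-170*(-3 - 170) - 15832)/(31799 - 11789))/((16*3**2)) = ((-170*(-173) - 15832)/20010)/((16*9)) = ((29410 - 15832)*(1/20010))/144 = (13578*(1/20010))*(1/144) = (2263/3335)*(1/144) = 2263/480240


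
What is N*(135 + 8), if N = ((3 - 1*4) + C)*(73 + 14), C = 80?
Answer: 982839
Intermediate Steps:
N = 6873 (N = ((3 - 1*4) + 80)*(73 + 14) = ((3 - 4) + 80)*87 = (-1 + 80)*87 = 79*87 = 6873)
N*(135 + 8) = 6873*(135 + 8) = 6873*143 = 982839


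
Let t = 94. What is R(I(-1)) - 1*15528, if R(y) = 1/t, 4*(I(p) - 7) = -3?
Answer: -1459631/94 ≈ -15528.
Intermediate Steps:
I(p) = 25/4 (I(p) = 7 + (¼)*(-3) = 7 - ¾ = 25/4)
R(y) = 1/94
R(I(-1)) - 1*15528 = 1/94 - 1*15528 = 1/94 - 15528 = -1459631/94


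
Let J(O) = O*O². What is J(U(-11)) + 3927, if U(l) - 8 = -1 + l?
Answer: 3863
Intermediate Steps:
U(l) = 7 + l (U(l) = 8 + (-1 + l) = 7 + l)
J(O) = O³
J(U(-11)) + 3927 = (7 - 11)³ + 3927 = (-4)³ + 3927 = -64 + 3927 = 3863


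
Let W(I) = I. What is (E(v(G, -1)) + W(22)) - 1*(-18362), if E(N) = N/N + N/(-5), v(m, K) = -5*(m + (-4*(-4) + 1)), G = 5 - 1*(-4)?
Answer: 18411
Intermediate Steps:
G = 9 (G = 5 + 4 = 9)
v(m, K) = -85 - 5*m (v(m, K) = -5*(m + (16 + 1)) = -5*(m + 17) = -5*(17 + m) = -85 - 5*m)
E(N) = 1 - N/5 (E(N) = 1 + N*(-1/5) = 1 - N/5)
(E(v(G, -1)) + W(22)) - 1*(-18362) = ((1 - (-85 - 5*9)/5) + 22) - 1*(-18362) = ((1 - (-85 - 45)/5) + 22) + 18362 = ((1 - 1/5*(-130)) + 22) + 18362 = ((1 + 26) + 22) + 18362 = (27 + 22) + 18362 = 49 + 18362 = 18411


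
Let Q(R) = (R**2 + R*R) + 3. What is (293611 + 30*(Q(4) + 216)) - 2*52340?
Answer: 196461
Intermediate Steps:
Q(R) = 3 + 2*R**2 (Q(R) = (R**2 + R**2) + 3 = 2*R**2 + 3 = 3 + 2*R**2)
(293611 + 30*(Q(4) + 216)) - 2*52340 = (293611 + 30*((3 + 2*4**2) + 216)) - 2*52340 = (293611 + 30*((3 + 2*16) + 216)) - 104680 = (293611 + 30*((3 + 32) + 216)) - 104680 = (293611 + 30*(35 + 216)) - 104680 = (293611 + 30*251) - 104680 = (293611 + 7530) - 104680 = 301141 - 104680 = 196461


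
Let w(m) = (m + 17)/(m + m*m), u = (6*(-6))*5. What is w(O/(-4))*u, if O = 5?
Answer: -9072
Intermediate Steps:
u = -180 (u = -36*5 = -180)
w(m) = (17 + m)/(m + m**2)
w(O/(-4))*u = ((17 + 5/(-4))/(((5/(-4)))*(1 + 5/(-4))))*(-180) = ((17 + 5*(-1/4))/(((5*(-1/4)))*(1 + 5*(-1/4))))*(-180) = ((17 - 5/4)/((-5/4)*(1 - 5/4)))*(-180) = -4/5*63/4/(-1/4)*(-180) = -4/5*(-4)*63/4*(-180) = (252/5)*(-180) = -9072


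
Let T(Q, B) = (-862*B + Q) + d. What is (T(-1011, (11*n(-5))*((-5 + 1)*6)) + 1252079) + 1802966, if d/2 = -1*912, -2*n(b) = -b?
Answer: 2483290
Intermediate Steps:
n(b) = b/2 (n(b) = -(-1)*b/2 = b/2)
d = -1824 (d = 2*(-1*912) = 2*(-912) = -1824)
T(Q, B) = -1824 + Q - 862*B (T(Q, B) = (-862*B + Q) - 1824 = (Q - 862*B) - 1824 = -1824 + Q - 862*B)
(T(-1011, (11*n(-5))*((-5 + 1)*6)) + 1252079) + 1802966 = ((-1824 - 1011 - 862*11*((1/2)*(-5))*(-5 + 1)*6) + 1252079) + 1802966 = ((-1824 - 1011 - 862*11*(-5/2)*(-4*6)) + 1252079) + 1802966 = ((-1824 - 1011 - (-23705)*(-24)) + 1252079) + 1802966 = ((-1824 - 1011 - 862*660) + 1252079) + 1802966 = ((-1824 - 1011 - 568920) + 1252079) + 1802966 = (-571755 + 1252079) + 1802966 = 680324 + 1802966 = 2483290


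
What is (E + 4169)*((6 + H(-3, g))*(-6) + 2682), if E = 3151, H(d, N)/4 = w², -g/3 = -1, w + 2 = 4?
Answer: 18666000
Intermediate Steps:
w = 2 (w = -2 + 4 = 2)
g = 3 (g = -3*(-1) = 3)
H(d, N) = 16 (H(d, N) = 4*2² = 4*4 = 16)
(E + 4169)*((6 + H(-3, g))*(-6) + 2682) = (3151 + 4169)*((6 + 16)*(-6) + 2682) = 7320*(22*(-6) + 2682) = 7320*(-132 + 2682) = 7320*2550 = 18666000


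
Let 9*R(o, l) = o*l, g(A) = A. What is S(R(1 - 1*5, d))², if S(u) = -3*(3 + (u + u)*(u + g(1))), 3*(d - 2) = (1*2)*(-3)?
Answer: 81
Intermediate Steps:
d = 0 (d = 2 + ((1*2)*(-3))/3 = 2 + (2*(-3))/3 = 2 + (⅓)*(-6) = 2 - 2 = 0)
R(o, l) = l*o/9 (R(o, l) = (o*l)/9 = (l*o)/9 = l*o/9)
S(u) = -9 - 6*u*(1 + u) (S(u) = -3*(3 + (u + u)*(u + 1)) = -3*(3 + (2*u)*(1 + u)) = -3*(3 + 2*u*(1 + u)) = -9 - 6*u*(1 + u))
S(R(1 - 1*5, d))² = (-9 - 2*0*(1 - 1*5)/3 - 6*((⅑)*0*(1 - 1*5))²)² = (-9 - 2*0*(1 - 5)/3 - 6*((⅑)*0*(1 - 5))²)² = (-9 - 2*0*(-4)/3 - 6*((⅑)*0*(-4))²)² = (-9 - 6*0 - 6*0²)² = (-9 + 0 - 6*0)² = (-9 + 0 + 0)² = (-9)² = 81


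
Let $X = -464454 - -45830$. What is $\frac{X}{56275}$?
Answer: $- \frac{418624}{56275} \approx -7.4389$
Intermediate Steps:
$X = -418624$ ($X = -464454 + 45830 = -418624$)
$\frac{X}{56275} = - \frac{418624}{56275}$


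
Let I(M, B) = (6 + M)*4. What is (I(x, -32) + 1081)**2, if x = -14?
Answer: 1100401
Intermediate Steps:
I(M, B) = 24 + 4*M
(I(x, -32) + 1081)**2 = ((24 + 4*(-14)) + 1081)**2 = ((24 - 56) + 1081)**2 = (-32 + 1081)**2 = 1049**2 = 1100401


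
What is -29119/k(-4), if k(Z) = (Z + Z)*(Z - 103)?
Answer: -29119/856 ≈ -34.018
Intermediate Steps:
k(Z) = 2*Z*(-103 + Z) (k(Z) = (2*Z)*(-103 + Z) = 2*Z*(-103 + Z))
-29119/k(-4) = -29119*(-1/(8*(-103 - 4))) = -29119/(2*(-4)*(-107)) = -29119/856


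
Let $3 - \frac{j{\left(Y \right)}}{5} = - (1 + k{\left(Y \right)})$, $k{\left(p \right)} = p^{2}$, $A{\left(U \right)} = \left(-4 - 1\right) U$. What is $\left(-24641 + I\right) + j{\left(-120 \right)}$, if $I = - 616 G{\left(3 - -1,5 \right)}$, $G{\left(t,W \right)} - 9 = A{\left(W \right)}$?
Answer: $57235$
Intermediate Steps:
$A{\left(U \right)} = - 5 U$
$G{\left(t,W \right)} = 9 - 5 W$
$j{\left(Y \right)} = 20 + 5 Y^{2}$ ($j{\left(Y \right)} = 15 - 5 \left(- (1 + Y^{2})\right) = 15 - 5 \left(-1 - Y^{2}\right) = 15 + \left(5 + 5 Y^{2}\right) = 20 + 5 Y^{2}$)
$I = 9856$ ($I = - 616 \left(9 - 25\right) = \left(-616\right) \left(-16\right) = 9856$)
$\left(-24641 + I\right) + j{\left(-120 \right)} = \left(-24641 + 9856\right) + \left(20 + 5 \left(-120\right)^{2}\right) = -14785 + \left(20 + 5 \cdot 14400\right) = -14785 + \left(20 + 72000\right) = -14785 + 72020 = 57235$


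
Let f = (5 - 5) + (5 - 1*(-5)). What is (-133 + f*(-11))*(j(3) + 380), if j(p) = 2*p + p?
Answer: -94527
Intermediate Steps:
f = 10 (f = 0 + (5 + 5) = 0 + 10 = 10)
j(p) = 3*p
(-133 + f*(-11))*(j(3) + 380) = (-133 + 10*(-11))*(3*3 + 380) = (-133 - 110)*(9 + 380) = -243*389 = -94527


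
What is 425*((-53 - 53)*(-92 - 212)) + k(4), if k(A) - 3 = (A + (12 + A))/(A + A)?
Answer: 27390411/2 ≈ 1.3695e+7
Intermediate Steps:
k(A) = 3 + (12 + 2*A)/(2*A) (k(A) = 3 + (A + (12 + A))/(A + A) = 3 + (12 + 2*A)/((2*A)) = 3 + (12 + 2*A)*(1/(2*A)) = 3 + (12 + 2*A)/(2*A))
425*((-53 - 53)*(-92 - 212)) + k(4) = 425*((-53 - 53)*(-92 - 212)) + (4 + 6/4) = 425*(-106*(-304)) + (4 + 6*(¼)) = 425*32224 + (4 + 3/2) = 13695200 + 11/2 = 27390411/2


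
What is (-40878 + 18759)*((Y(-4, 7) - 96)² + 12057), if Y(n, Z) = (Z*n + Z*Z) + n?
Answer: -404733462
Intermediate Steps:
Y(n, Z) = n + Z² + Z*n (Y(n, Z) = (Z*n + Z²) + n = (Z² + Z*n) + n = n + Z² + Z*n)
(-40878 + 18759)*((Y(-4, 7) - 96)² + 12057) = (-40878 + 18759)*(((-4 + 7² + 7*(-4)) - 96)² + 12057) = -22119*(((-4 + 49 - 28) - 96)² + 12057) = -22119*((17 - 96)² + 12057) = -22119*((-79)² + 12057) = -22119*(6241 + 12057) = -22119*18298 = -404733462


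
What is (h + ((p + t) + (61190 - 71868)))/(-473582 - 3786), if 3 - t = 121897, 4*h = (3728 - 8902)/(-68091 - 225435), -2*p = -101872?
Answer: 47924574485/280239839136 ≈ 0.17101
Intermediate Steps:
p = 50936 (p = -½*(-101872) = 50936)
h = 2587/587052 (h = ((3728 - 8902)/(-68091 - 225435))/4 = (-5174/(-293526))/4 = (-5174*(-1/293526))/4 = (¼)*(2587/146763) = 2587/587052 ≈ 0.0044068)
t = -121894 (t = 3 - 1*121897 = 3 - 121897 = -121894)
(h + ((p + t) + (61190 - 71868)))/(-473582 - 3786) = (2587/587052 + ((50936 - 121894) + (61190 - 71868)))/(-473582 - 3786) = (2587/587052 + (-70958 - 10678))/(-477368) = (2587/587052 - 81636)*(-1/477368) = -47924574485/587052*(-1/477368) = 47924574485/280239839136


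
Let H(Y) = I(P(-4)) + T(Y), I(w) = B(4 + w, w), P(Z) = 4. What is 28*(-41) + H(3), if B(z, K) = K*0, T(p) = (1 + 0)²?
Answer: -1147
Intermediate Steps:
T(p) = 1 (T(p) = 1² = 1)
B(z, K) = 0
I(w) = 0
H(Y) = 1 (H(Y) = 0 + 1 = 1)
28*(-41) + H(3) = 28*(-41) + 1 = -1148 + 1 = -1147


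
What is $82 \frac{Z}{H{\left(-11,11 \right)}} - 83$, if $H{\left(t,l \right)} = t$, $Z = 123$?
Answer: $- \frac{10999}{11} \approx -999.91$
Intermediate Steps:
$82 \frac{Z}{H{\left(-11,11 \right)}} - 83 = 82 \frac{123}{-11} - 83 = 82 \cdot 123 \left(- \frac{1}{11}\right) - 83 = 82 \left(- \frac{123}{11}\right) - 83 = - \frac{10086}{11} - 83 = - \frac{10999}{11}$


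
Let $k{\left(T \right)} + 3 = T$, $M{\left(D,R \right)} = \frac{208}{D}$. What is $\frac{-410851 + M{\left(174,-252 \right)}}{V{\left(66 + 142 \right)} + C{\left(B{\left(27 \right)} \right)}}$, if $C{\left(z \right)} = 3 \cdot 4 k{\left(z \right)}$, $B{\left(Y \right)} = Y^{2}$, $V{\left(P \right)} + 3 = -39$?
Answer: $- \frac{35743933}{754290} \approx -47.388$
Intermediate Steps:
$k{\left(T \right)} = -3 + T$
$V{\left(P \right)} = -42$ ($V{\left(P \right)} = -3 - 39 = -42$)
$C{\left(z \right)} = -36 + 12 z$ ($C{\left(z \right)} = 3 \cdot 4 \left(-3 + z\right) = 12 \left(-3 + z\right) = -36 + 12 z$)
$\frac{-410851 + M{\left(174,-252 \right)}}{V{\left(66 + 142 \right)} + C{\left(B{\left(27 \right)} \right)}} = \frac{-410851 + \frac{208}{174}}{-42 - \left(36 - 12 \cdot 27^{2}\right)} = \frac{-410851 + 208 \cdot \frac{1}{174}}{-42 + \left(-36 + 12 \cdot 729\right)} = \frac{-410851 + \frac{104}{87}}{-42 + \left(-36 + 8748\right)} = - \frac{35743933}{87 \left(-42 + 8712\right)} = - \frac{35743933}{87 \cdot 8670} = \left(- \frac{35743933}{87}\right) \frac{1}{8670} = - \frac{35743933}{754290}$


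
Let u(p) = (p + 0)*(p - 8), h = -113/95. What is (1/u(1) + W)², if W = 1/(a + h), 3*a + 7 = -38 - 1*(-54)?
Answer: 243049/1449616 ≈ 0.16766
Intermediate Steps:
h = -113/95 (h = -113*1/95 = -113/95 ≈ -1.1895)
u(p) = p*(-8 + p)
a = 3 (a = -7/3 + (-38 - 1*(-54))/3 = -7/3 + (-38 + 54)/3 = -7/3 + (⅓)*16 = -7/3 + 16/3 = 3)
W = 95/172 (W = 1/(3 - 113/95) = 1/(172/95) = 95/172 ≈ 0.55233)
(1/u(1) + W)² = (1/(1*(-8 + 1)) + 95/172)² = (1/(1*(-7)) + 95/172)² = (1/(-7) + 95/172)² = (-⅐ + 95/172)² = (493/1204)² = 243049/1449616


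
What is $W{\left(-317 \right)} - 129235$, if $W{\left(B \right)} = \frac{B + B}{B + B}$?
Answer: $-129234$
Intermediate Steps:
$W{\left(B \right)} = 1$ ($W{\left(B \right)} = \frac{2 B}{2 B} = 2 B \frac{1}{2 B} = 1$)
$W{\left(-317 \right)} - 129235 = 1 - 129235 = -129234$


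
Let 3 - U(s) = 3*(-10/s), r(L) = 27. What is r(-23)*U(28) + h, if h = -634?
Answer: -7337/14 ≈ -524.07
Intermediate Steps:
U(s) = 3 + 30/s (U(s) = 3 - 3*(-10/s) = 3 - (-30)/s = 3 + 30/s)
r(-23)*U(28) + h = 27*(3 + 30/28) - 634 = 27*(3 + 30*(1/28)) - 634 = 27*(3 + 15/14) - 634 = 27*(57/14) - 634 = 1539/14 - 634 = -7337/14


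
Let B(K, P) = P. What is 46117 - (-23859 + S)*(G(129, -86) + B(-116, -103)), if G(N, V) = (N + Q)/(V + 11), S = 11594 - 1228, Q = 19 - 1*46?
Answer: -34050312/25 ≈ -1.3620e+6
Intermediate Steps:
Q = -27 (Q = 19 - 46 = -27)
S = 10366
G(N, V) = (-27 + N)/(11 + V) (G(N, V) = (N - 27)/(V + 11) = (-27 + N)/(11 + V))
46117 - (-23859 + S)*(G(129, -86) + B(-116, -103)) = 46117 - (-23859 + 10366)*((-27 + 129)/(11 - 86) - 103) = 46117 - (-13493)*(102/(-75) - 103) = 46117 - (-13493)*(-1/75*102 - 103) = 46117 - (-13493)*(-34/25 - 103) = 46117 - (-13493)*(-2609)/25 = 46117 - 1*35203237/25 = 46117 - 35203237/25 = -34050312/25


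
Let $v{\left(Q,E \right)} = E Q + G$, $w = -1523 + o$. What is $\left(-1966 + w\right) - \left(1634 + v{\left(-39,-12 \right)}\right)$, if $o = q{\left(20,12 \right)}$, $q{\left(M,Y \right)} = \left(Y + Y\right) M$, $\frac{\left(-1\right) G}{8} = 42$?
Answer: $-4775$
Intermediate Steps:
$G = -336$ ($G = \left(-8\right) 42 = -336$)
$q{\left(M,Y \right)} = 2 M Y$ ($q{\left(M,Y \right)} = 2 Y M = 2 M Y$)
$o = 480$ ($o = 2 \cdot 20 \cdot 12 = 480$)
$w = -1043$ ($w = -1523 + 480 = -1043$)
$v{\left(Q,E \right)} = -336 + E Q$ ($v{\left(Q,E \right)} = E Q - 336 = -336 + E Q$)
$\left(-1966 + w\right) - \left(1634 + v{\left(-39,-12 \right)}\right) = \left(-1966 - 1043\right) - \left(1298 + 468\right) = -3009 - 1766 = -4775$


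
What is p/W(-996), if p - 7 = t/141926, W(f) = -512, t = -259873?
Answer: -733609/72666112 ≈ -0.010096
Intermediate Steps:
p = 733609/141926 (p = 7 - 259873/141926 = 733609/141926 ≈ 5.1690)
p/W(-996) = (733609/141926)/(-512) = (733609/141926)*(-1/512) = -733609/72666112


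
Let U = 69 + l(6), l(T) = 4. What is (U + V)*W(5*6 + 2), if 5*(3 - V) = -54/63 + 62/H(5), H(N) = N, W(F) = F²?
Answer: 13205504/175 ≈ 75460.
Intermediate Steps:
V = 121/175 (V = 3 - (-54/63 + 62/5)/5 = 3 - (-54*1/63 + 62*(⅕))/5 = 3 - (-6/7 + 62/5)/5 = 3 - ⅕*404/35 = 3 - 404/175 = 121/175 ≈ 0.69143)
U = 73 (U = 69 + 4 = 73)
(U + V)*W(5*6 + 2) = (73 + 121/175)*(5*6 + 2)² = 12896*(30 + 2)²/175 = (12896/175)*32² = (12896/175)*1024 = 13205504/175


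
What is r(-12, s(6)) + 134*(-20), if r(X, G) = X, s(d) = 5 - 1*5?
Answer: -2692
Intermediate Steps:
s(d) = 0 (s(d) = 5 - 5 = 0)
r(-12, s(6)) + 134*(-20) = -12 + 134*(-20) = -12 - 2680 = -2692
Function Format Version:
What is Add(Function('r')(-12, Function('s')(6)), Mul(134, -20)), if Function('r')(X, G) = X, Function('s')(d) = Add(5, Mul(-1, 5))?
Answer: -2692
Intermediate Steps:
Function('s')(d) = 0 (Function('s')(d) = Add(5, -5) = 0)
Add(Function('r')(-12, Function('s')(6)), Mul(134, -20)) = Add(-12, Mul(134, -20)) = Add(-12, -2680) = -2692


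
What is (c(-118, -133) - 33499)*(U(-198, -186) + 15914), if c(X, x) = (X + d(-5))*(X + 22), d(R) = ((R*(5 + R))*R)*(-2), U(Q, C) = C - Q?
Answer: -353095346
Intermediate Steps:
d(R) = -2*R²*(5 + R) (d(R) = (R²*(5 + R))*(-2) = -2*R²*(5 + R))
c(X, x) = X*(22 + X) (c(X, x) = (X + 2*(-5)²*(-5 - 1*(-5)))*(X + 22) = (X + 2*25*(-5 + 5))*(22 + X) = (X + 2*25*0)*(22 + X) = (X + 0)*(22 + X) = X*(22 + X))
(c(-118, -133) - 33499)*(U(-198, -186) + 15914) = (-118*(22 - 118) - 33499)*((-186 - 1*(-198)) + 15914) = (-118*(-96) - 33499)*((-186 + 198) + 15914) = (11328 - 33499)*(12 + 15914) = -22171*15926 = -353095346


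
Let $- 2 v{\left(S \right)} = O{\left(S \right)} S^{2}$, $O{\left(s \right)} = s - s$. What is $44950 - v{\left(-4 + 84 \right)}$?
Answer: $44950$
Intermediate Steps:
$O{\left(s \right)} = 0$
$v{\left(S \right)} = 0$ ($v{\left(S \right)} = - \frac{0 S^{2}}{2} = \left(- \frac{1}{2}\right) 0 = 0$)
$44950 - v{\left(-4 + 84 \right)} = 44950 - 0 = 44950 + 0 = 44950$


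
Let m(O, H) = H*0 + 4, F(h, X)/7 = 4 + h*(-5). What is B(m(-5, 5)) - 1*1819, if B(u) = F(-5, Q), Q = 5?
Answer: -1616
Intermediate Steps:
F(h, X) = 28 - 35*h (F(h, X) = 7*(4 + h*(-5)) = 7*(4 - 5*h) = 28 - 35*h)
m(O, H) = 4 (m(O, H) = 0 + 4 = 4)
B(u) = 203 (B(u) = 28 - 35*(-5) = 28 + 175 = 203)
B(m(-5, 5)) - 1*1819 = 203 - 1*1819 = 203 - 1819 = -1616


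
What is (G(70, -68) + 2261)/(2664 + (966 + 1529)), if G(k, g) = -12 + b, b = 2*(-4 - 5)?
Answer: 2231/5159 ≈ 0.43245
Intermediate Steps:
b = -18 (b = 2*(-9) = -18)
G(k, g) = -30 (G(k, g) = -12 - 18 = -30)
(G(70, -68) + 2261)/(2664 + (966 + 1529)) = (-30 + 2261)/(2664 + (966 + 1529)) = 2231/(2664 + 2495) = 2231/5159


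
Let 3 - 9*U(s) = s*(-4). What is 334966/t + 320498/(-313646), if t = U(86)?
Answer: 472717750759/54417581 ≈ 8686.9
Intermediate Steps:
U(s) = ⅓ + 4*s/9 (U(s) = ⅓ - s*(-4)/9 = ⅓ - (-4)*s/9 = ⅓ + 4*s/9)
t = 347/9 (t = ⅓ + (4/9)*86 = ⅓ + 344/9 = 347/9 ≈ 38.556)
334966/t + 320498/(-313646) = 334966/(347/9) + 320498/(-313646) = 334966*(9/347) + 320498*(-1/313646) = 3014694/347 - 160249/156823 = 472717750759/54417581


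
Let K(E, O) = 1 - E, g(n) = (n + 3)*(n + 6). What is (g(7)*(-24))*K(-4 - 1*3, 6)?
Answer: -24960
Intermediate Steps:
g(n) = (3 + n)*(6 + n)
(g(7)*(-24))*K(-4 - 1*3, 6) = ((18 + 7² + 9*7)*(-24))*(1 - (-4 - 1*3)) = ((18 + 49 + 63)*(-24))*(1 - (-4 - 3)) = (130*(-24))*(1 - 1*(-7)) = -3120*(1 + 7) = -3120*8 = -24960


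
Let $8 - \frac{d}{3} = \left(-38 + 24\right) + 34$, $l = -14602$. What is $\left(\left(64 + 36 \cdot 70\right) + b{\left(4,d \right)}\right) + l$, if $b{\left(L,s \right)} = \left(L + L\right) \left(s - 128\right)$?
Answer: $-13330$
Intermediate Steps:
$d = -36$ ($d = 24 - 3 \left(\left(-38 + 24\right) + 34\right) = 24 - 3 \left(-14 + 34\right) = 24 - 60 = -36$)
$b{\left(L,s \right)} = 2 L \left(-128 + s\right)$
$\left(\left(64 + 36 \cdot 70\right) + b{\left(4,d \right)}\right) + l = \left(\left(64 + 36 \cdot 70\right) + 2 \cdot 4 \left(-128 - 36\right)\right) - 14602 = \left(\left(64 + 2520\right) + 2 \cdot 4 \left(-164\right)\right) - 14602 = \left(2584 - 1312\right) - 14602 = 1272 - 14602 = -13330$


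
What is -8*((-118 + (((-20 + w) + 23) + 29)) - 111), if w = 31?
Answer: 1328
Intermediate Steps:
-8*((-118 + (((-20 + w) + 23) + 29)) - 111) = -8*((-118 + (((-20 + 31) + 23) + 29)) - 111) = -8*((-118 + ((11 + 23) + 29)) - 111) = -8*((-118 + (34 + 29)) - 111) = -8*((-118 + 63) - 111) = -8*(-55 - 111) = -8*(-166) = 1328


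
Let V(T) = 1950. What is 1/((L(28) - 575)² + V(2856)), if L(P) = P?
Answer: 1/301159 ≈ 3.3205e-6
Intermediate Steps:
1/((L(28) - 575)² + V(2856)) = 1/((28 - 575)² + 1950) = 1/((-547)² + 1950) = 1/(299209 + 1950) = 1/301159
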